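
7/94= 7/94 = 0.07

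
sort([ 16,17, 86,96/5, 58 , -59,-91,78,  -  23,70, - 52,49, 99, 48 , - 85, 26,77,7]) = [ - 91, - 85, - 59 , - 52, - 23,  7, 16, 17, 96/5, 26,48, 49,58, 70,77,78,86, 99]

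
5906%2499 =908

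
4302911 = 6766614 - 2463703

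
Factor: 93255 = 3^1*5^1*6217^1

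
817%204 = 1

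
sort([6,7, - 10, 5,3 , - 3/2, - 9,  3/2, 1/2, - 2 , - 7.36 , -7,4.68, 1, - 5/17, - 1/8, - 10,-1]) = [-10,  -  10 , - 9,-7.36,  -  7,-2,-3/2, - 1, - 5/17, - 1/8,  1/2, 1, 3/2,3, 4.68  ,  5, 6,  7]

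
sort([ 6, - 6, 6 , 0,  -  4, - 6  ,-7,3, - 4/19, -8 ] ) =[ - 8, -7, - 6, - 6, - 4, -4/19, 0, 3, 6,6]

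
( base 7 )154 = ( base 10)88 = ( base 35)2I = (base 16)58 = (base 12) 74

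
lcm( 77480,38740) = 77480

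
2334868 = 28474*82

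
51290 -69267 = -17977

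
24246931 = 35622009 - 11375078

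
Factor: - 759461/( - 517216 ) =2^( -5 )*7^( - 1)*397^1 * 1913^1*2309^( - 1)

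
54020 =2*27010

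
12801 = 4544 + 8257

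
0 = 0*7873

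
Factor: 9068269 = 7^1*739^1*1753^1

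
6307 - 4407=1900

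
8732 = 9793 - 1061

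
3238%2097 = 1141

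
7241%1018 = 115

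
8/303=8/303 = 0.03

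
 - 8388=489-8877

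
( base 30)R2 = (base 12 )578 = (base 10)812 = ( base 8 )1454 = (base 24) 19k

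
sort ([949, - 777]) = [ - 777,  949 ] 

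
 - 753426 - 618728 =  - 1372154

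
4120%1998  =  124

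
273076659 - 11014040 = 262062619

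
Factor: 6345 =3^3*5^1*47^1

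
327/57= 5  +  14/19 =5.74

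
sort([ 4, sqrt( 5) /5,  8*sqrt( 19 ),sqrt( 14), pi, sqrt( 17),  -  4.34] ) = [ -4.34,sqrt (5 )/5, pi,  sqrt( 14), 4, sqrt( 17), 8*sqrt( 19 ) ]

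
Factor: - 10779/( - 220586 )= 2^( - 1)*3^1*53^( - 1)*2081^( -1 )*3593^1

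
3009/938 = 3 + 195/938 =3.21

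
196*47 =9212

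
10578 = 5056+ 5522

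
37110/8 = 18555/4 = 4638.75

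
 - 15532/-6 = 2588 + 2/3 = 2588.67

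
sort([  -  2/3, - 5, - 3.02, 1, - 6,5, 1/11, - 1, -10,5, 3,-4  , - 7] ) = [ - 10, - 7 , - 6,-5,-4, - 3.02, -1, - 2/3, 1/11,1,  3,  5, 5 ]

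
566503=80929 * 7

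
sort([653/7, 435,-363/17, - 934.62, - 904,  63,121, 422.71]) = [ - 934.62 , - 904, - 363/17,  63,653/7, 121,422.71,435] 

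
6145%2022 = 79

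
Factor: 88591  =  88591^1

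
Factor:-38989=-127^1*307^1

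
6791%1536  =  647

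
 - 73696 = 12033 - 85729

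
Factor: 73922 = 2^1*23^1*1607^1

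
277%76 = 49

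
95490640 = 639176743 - 543686103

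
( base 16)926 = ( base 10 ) 2342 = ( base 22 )4ia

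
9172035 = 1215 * 7549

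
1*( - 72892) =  - 72892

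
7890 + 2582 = 10472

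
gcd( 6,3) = 3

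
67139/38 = 67139/38 =1766.82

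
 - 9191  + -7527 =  - 16718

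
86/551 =86/551=0.16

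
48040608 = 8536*5628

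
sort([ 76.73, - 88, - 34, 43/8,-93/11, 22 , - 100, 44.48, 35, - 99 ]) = [ - 100, - 99, - 88,-34,-93/11,43/8,  22 , 35, 44.48, 76.73] 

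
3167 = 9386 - 6219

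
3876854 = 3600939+275915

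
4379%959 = 543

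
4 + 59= 63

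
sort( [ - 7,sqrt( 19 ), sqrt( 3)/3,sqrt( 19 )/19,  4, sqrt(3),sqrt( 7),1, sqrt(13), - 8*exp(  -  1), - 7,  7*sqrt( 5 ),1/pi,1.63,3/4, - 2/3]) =[ - 7, -7, - 8*exp(-1),-2/3,sqrt( 19)/19,1/pi,  sqrt( 3)/3,3/4,1, 1.63,sqrt( 3 ),sqrt( 7 ),  sqrt( 13), 4,sqrt( 19 ),  7  *sqrt( 5)]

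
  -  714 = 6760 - 7474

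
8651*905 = 7829155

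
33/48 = 11/16= 0.69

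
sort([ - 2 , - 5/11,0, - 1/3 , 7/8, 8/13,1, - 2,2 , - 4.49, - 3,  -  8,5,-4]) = [ - 8, - 4.49, - 4, - 3,-2,-2, -5/11, - 1/3,  0, 8/13,  7/8, 1,2, 5 ] 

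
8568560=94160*91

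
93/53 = 1 + 40/53 = 1.75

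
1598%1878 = 1598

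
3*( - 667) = -2001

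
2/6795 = 2/6795 = 0.00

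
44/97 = 44/97 = 0.45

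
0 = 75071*0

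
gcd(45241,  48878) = 1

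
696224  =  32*21757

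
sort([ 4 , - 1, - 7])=[ - 7,-1 , 4] 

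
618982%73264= 32870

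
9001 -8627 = 374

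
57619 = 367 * 157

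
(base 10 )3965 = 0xF7D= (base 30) 4c5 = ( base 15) 1295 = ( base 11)2A85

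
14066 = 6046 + 8020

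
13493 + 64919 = 78412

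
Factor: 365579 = 19^1*71^1*271^1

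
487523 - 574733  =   - 87210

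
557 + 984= 1541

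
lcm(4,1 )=4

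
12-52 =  - 40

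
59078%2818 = 2718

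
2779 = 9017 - 6238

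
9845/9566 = 1 + 279/9566 = 1.03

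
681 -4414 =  - 3733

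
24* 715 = 17160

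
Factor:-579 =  - 3^1  *193^1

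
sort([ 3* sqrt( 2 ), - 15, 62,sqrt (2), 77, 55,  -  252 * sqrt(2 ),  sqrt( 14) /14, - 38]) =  [  -  252*sqrt( 2 ), - 38, - 15, sqrt( 14)/14, sqrt(2), 3*sqrt( 2 ) , 55, 62,77 ] 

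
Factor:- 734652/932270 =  - 367326/466135 = - 2^1 * 3^2*5^(  -  1 )*53^( - 1)*1759^(  -  1 )*20407^1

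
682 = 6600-5918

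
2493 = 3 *831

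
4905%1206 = 81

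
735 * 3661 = 2690835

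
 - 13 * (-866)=11258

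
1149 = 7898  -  6749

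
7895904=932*8472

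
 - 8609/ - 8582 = 8609/8582 = 1.00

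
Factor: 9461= 9461^1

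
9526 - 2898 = 6628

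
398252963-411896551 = -13643588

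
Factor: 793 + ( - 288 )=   5^1 * 101^1 = 505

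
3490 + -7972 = -4482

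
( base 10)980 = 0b1111010100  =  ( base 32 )uk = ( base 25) 1e5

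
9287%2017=1219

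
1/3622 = 1/3622 =0.00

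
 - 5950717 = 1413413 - 7364130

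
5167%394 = 45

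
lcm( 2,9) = 18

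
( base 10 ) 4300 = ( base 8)10314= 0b1000011001100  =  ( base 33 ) 3va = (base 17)eeg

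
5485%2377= 731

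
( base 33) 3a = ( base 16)6d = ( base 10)109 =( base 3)11001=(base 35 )34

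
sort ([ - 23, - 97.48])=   [ -97.48,-23]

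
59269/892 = 59269/892 = 66.45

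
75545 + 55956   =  131501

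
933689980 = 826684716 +107005264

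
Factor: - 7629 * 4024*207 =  - 6354712872 =- 2^3*3^3*23^1*503^1*2543^1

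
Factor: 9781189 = 11^1*89^1*97^1*103^1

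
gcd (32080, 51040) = 80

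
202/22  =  9 + 2/11 = 9.18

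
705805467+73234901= 779040368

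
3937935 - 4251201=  - 313266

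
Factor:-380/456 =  - 5/6 = - 2^(-1 )*3^(  -  1)*5^1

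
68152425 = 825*82609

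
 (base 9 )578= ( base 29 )GC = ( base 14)260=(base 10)476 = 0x1DC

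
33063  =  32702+361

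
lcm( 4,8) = 8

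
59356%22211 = 14934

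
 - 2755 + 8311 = 5556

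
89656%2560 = 56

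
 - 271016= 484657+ - 755673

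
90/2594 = 45/1297 = 0.03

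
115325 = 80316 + 35009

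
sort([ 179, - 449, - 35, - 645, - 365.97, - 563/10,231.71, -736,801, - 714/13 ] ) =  [  -  736,-645, - 449, - 365.97, - 563/10, -714/13  ,- 35,179, 231.71, 801] 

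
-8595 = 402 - 8997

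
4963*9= 44667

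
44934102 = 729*61638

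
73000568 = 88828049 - 15827481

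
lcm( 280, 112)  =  560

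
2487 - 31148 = -28661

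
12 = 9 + 3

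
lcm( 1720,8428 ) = 84280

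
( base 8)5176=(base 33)2fd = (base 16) a7e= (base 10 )2686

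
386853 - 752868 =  - 366015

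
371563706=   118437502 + 253126204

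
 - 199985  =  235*( - 851)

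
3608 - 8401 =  - 4793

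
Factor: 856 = 2^3*107^1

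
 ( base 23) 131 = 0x257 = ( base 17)214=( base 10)599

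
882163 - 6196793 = - 5314630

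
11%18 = 11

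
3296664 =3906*844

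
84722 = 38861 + 45861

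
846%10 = 6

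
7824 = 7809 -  - 15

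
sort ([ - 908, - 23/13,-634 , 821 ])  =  [ - 908  , - 634, - 23/13,  821 ]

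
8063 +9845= 17908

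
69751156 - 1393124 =68358032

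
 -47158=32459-79617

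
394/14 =197/7 = 28.14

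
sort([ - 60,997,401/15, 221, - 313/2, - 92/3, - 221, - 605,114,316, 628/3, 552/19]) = [- 605, - 221, - 313/2, - 60, - 92/3,401/15, 552/19 , 114, 628/3,221,316,997] 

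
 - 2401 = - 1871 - 530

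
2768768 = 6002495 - 3233727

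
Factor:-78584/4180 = - 94/5 = - 2^1*5^(-1)*47^1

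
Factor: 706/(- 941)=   -  2^1*353^1*941^ (- 1 )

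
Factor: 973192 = 2^3*11^1*11059^1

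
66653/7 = 66653/7 =9521.86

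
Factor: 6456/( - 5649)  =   - 2^3*7^( - 1 ) = - 8/7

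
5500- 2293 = 3207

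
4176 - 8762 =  -4586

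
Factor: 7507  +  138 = 5^1* 11^1*139^1 = 7645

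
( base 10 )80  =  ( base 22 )3e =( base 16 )50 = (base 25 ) 35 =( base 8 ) 120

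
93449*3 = 280347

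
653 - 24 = 629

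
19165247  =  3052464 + 16112783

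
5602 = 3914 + 1688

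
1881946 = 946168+935778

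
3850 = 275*14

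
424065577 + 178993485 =603059062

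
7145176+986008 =8131184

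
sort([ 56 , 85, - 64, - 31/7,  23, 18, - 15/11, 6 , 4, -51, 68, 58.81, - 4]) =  [ -64, - 51, - 31/7, - 4, - 15/11 , 4,  6, 18,  23, 56, 58.81,68 , 85 ]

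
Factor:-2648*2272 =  - 6016256 = -2^8*71^1* 331^1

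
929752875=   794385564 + 135367311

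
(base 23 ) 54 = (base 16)77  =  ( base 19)65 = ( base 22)59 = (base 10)119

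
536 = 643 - 107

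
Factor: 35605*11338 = 403689490 = 2^1*5^1 * 5669^1*7121^1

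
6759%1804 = 1347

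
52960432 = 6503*8144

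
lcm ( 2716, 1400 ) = 135800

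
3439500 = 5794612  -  2355112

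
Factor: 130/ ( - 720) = -13/72 = - 2^( - 3 )*3^( - 2 )*13^1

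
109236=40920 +68316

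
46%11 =2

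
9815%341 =267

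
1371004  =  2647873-1276869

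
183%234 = 183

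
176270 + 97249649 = 97425919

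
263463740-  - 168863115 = 432326855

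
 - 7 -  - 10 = 3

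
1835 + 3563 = 5398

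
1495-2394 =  - 899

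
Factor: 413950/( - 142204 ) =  - 2^( - 1)*5^2*17^1*73^(-1 ) =- 425/146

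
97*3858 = 374226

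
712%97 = 33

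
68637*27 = 1853199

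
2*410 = 820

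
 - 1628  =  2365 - 3993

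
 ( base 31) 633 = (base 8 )13346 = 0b1011011100110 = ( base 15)1b0c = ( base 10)5862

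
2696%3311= 2696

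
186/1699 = 186/1699 = 0.11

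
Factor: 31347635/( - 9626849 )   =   - 5^1*11^1*569957^1*9626849^(  -  1)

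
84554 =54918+29636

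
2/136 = 1/68 = 0.01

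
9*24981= 224829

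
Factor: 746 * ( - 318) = - 237228=-  2^2 * 3^1*53^1*373^1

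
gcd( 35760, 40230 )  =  4470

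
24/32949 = 8/10983 = 0.00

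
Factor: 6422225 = 5^2*256889^1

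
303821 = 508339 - 204518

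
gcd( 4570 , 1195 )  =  5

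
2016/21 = 96 = 96.00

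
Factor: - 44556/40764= - 47/43 = - 43^( - 1 )*47^1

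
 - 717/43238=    - 717/43238=- 0.02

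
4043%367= 6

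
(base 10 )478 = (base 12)33A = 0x1DE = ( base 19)163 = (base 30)fs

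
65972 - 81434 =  - 15462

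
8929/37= 241 + 12/37 = 241.32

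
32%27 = 5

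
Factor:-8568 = -2^3*3^2*7^1*17^1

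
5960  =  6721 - 761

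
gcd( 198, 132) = 66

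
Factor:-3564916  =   - 2^2 * 563^1*1583^1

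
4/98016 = 1/24504=0.00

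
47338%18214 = 10910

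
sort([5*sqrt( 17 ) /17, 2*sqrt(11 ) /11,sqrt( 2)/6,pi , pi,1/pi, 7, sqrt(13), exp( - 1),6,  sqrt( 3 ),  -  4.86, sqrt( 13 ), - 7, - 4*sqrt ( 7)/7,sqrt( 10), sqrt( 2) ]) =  [ - 7, - 4.86, - 4*sqrt( 7)/7, sqrt( 2 ) /6,1/pi, exp( - 1), 2*sqrt( 11 ) /11,5 *sqrt(17)/17, sqrt( 2),sqrt(  3),pi,pi, sqrt( 10 ),sqrt( 13), sqrt( 13 ),6,7 ] 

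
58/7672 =29/3836=   0.01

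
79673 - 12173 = 67500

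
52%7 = 3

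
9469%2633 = 1570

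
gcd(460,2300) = 460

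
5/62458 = 5/62458=   0.00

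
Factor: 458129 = 7^1*65447^1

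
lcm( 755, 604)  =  3020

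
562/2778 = 281/1389  =  0.20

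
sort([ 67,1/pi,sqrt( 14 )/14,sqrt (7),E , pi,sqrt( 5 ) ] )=[ sqrt( 14 ) /14,1/pi,sqrt( 5), sqrt( 7),E, pi,67 ] 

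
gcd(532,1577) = 19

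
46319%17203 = 11913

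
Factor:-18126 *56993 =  - 1033055118 = - 2^1*  3^2*19^1*53^1 * 56993^1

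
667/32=20 + 27/32 = 20.84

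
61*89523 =5460903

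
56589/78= 725 + 1/2  =  725.50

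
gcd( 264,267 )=3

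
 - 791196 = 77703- 868899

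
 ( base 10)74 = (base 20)3E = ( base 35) 24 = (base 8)112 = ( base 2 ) 1001010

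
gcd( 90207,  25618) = 1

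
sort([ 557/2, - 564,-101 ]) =[ - 564, - 101,557/2] 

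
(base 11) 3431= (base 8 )10637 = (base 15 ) 150B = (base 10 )4511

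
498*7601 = 3785298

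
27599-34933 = - 7334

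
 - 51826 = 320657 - 372483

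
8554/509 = 16 + 410/509 = 16.81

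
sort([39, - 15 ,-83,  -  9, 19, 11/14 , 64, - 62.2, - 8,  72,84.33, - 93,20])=[ - 93,-83, - 62.2,  -  15, - 9, - 8,  11/14, 19 , 20, 39,  64, 72, 84.33 ]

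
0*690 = 0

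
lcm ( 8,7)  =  56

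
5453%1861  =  1731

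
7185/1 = 7185= 7185.00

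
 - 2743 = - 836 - 1907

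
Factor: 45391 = 19^1*2389^1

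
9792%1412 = 1320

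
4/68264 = 1/17066 = 0.00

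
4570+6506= 11076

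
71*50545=3588695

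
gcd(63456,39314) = 2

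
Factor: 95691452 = 2^2*127^1*188369^1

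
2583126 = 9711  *266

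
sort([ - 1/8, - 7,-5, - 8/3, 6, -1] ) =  [ - 7, - 5,  -  8/3, -1, - 1/8,  6] 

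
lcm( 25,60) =300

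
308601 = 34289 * 9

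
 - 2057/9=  - 2057/9= - 228.56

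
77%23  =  8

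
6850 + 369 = 7219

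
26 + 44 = 70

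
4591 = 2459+2132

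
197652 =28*7059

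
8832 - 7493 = 1339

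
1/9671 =1/9671  =  0.00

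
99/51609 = 33/17203 = 0.00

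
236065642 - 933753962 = - 697688320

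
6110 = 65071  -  58961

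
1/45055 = 1/45055 = 0.00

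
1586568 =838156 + 748412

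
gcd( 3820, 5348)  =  764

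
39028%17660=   3708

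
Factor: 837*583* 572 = 2^2*3^3 * 11^2*13^1 * 31^1 * 53^1=279119412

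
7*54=378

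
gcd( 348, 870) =174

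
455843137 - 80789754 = 375053383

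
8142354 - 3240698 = 4901656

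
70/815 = 14/163 = 0.09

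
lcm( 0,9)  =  0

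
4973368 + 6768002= 11741370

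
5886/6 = 981 = 981.00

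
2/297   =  2/297 = 0.01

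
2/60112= 1/30056  =  0.00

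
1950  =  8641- 6691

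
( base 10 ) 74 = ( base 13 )59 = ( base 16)4A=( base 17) 46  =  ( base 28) 2i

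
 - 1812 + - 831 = - 2643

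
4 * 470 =1880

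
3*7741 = 23223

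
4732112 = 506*9352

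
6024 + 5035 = 11059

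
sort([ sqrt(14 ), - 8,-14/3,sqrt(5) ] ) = [ - 8,-14/3,sqrt( 5 ),sqrt ( 14)]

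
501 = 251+250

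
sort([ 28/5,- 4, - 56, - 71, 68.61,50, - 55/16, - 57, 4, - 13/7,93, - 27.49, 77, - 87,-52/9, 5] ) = [ - 87, - 71,  -  57, - 56, - 27.49, - 52/9, - 4, - 55/16, - 13/7, 4, 5, 28/5, 50, 68.61, 77, 93] 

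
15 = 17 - 2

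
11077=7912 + 3165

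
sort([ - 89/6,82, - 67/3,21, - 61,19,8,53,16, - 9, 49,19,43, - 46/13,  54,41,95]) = [ - 61,-67/3, - 89/6,  -  9, - 46/13,8,16,19 , 19, 21, 41,43, 49,  53,54,82, 95]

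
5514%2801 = 2713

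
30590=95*322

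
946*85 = 80410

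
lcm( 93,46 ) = 4278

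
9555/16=597 + 3/16 = 597.19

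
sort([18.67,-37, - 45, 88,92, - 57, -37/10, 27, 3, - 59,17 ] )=[ - 59,-57, - 45, - 37, - 37/10, 3, 17,18.67, 27, 88, 92 ]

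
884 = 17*52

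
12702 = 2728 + 9974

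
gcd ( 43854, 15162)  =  6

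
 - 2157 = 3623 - 5780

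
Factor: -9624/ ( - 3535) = 2^3* 3^1*5^( - 1 )*7^( - 1)*101^(-1)*401^1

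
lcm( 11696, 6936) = 596496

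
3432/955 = 3432/955 = 3.59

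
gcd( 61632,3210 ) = 642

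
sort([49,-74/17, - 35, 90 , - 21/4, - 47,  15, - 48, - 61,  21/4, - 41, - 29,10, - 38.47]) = [ - 61, - 48, - 47,-41, - 38.47 ,-35, - 29, - 21/4, - 74/17, 21/4,10 , 15,49, 90]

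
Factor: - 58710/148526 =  - 285/721 = -  3^1* 5^1* 7^ (-1)*19^1 * 103^( - 1)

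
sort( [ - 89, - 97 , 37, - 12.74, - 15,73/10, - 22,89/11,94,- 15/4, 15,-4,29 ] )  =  [ - 97,-89, - 22, - 15, - 12.74, - 4, - 15/4,73/10,89/11,15, 29, 37, 94]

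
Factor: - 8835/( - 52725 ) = 31/185 =5^(  -  1 ) * 31^1*37^( - 1 )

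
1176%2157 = 1176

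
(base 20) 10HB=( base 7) 33230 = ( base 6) 102355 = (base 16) 209F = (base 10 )8351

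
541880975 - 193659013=348221962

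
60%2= 0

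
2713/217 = 2713/217 = 12.50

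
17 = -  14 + 31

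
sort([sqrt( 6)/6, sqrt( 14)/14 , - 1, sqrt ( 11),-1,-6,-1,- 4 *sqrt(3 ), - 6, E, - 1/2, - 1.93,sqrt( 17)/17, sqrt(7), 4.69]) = [ - 4*sqrt(3), - 6,-6, - 1.93,  -  1, - 1, - 1,-1/2, sqrt( 17)/17,sqrt(14)/14,sqrt(6 )/6,sqrt(7), E,  sqrt(11), 4.69]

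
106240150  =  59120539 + 47119611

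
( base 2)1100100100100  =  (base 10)6436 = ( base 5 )201221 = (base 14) 24BA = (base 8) 14444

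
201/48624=67/16208 = 0.00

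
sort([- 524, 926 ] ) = [  -  524,926] 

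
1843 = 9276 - 7433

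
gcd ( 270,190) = 10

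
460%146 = 22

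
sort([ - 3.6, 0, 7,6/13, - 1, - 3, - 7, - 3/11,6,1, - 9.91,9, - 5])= [ - 9.91, - 7 ,-5,-3.6,-3, - 1,- 3/11, 0,6/13, 1, 6, 7, 9 ]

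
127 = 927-800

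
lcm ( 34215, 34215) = 34215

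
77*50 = 3850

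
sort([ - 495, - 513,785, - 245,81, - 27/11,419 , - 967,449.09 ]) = [ - 967, - 513, - 495, -245,  -  27/11, 81, 419,449.09 , 785 ] 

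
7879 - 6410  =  1469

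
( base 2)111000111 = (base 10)455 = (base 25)i5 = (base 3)121212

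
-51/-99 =17/33 = 0.52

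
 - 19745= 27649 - 47394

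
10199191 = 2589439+7609752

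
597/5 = 119 + 2/5 = 119.40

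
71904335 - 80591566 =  - 8687231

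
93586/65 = 93586/65 = 1439.78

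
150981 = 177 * 853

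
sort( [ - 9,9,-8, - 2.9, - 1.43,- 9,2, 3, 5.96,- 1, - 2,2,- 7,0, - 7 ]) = [-9, - 9, - 8, - 7 , -7, - 2.9,-2,  -  1.43, -1,0,2,2, 3, 5.96, 9] 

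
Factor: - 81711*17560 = - 1434845160  =  - 2^3*3^2*5^1 * 7^1*439^1*1297^1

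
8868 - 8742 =126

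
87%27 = 6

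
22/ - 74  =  -1 + 26/37=- 0.30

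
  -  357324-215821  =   - 573145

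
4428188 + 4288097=8716285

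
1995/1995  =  1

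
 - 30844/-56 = 7711/14 = 550.79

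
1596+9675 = 11271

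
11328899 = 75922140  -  64593241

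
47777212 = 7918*6034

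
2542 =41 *62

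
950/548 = 475/274 = 1.73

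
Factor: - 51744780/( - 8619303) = 2^2*3^1*5^1 * 7^( - 1 ) * 11^ ( - 1) * 389^1 *739^1*37313^( - 1 ) = 17248260/2873101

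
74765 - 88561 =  - 13796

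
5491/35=5491/35 = 156.89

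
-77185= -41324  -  35861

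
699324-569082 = 130242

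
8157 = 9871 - 1714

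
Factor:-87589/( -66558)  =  2^( -1 )*3^ (-1)*11093^ (-1 )*87589^1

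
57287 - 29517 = 27770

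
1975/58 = 34 + 3/58 =34.05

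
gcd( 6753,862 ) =1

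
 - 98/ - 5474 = 7/391 = 0.02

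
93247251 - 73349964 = 19897287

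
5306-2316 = 2990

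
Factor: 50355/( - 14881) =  - 3^3 * 5^1 * 23^( - 1)*373^1 * 647^(-1)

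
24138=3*8046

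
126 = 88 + 38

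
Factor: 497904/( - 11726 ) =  - 552/13 = -2^3*3^1*13^( -1)*23^1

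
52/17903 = 52/17903 = 0.00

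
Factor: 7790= 2^1*5^1*19^1 *41^1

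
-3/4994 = -3/4994 = -0.00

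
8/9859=8/9859 = 0.00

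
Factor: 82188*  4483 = 2^2*3^3*761^1*4483^1 = 368448804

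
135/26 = 5+5/26 = 5.19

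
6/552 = 1/92 = 0.01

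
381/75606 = 127/25202 = 0.01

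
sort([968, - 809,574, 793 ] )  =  [ - 809, 574, 793,968]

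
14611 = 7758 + 6853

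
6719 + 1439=8158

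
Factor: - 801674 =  - 2^1 * 400837^1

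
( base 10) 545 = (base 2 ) 1000100001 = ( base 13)32C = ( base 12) 395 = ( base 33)gh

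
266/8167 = 266/8167= 0.03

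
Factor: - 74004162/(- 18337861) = 2^1*3^1*17^1*137^(  -  1)*133853^( - 1)* 725531^1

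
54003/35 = 1542 + 33/35 =1542.94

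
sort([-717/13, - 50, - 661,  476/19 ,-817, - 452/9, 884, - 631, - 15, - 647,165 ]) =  [-817, - 661, - 647, - 631, - 717/13, - 452/9,-50, - 15,476/19, 165,884]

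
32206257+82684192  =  114890449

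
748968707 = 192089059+556879648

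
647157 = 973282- 326125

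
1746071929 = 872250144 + 873821785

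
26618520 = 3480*7649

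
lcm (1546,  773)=1546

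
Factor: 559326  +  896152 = 1455478 = 2^1*211^1*3449^1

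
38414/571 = 67 + 157/571 =67.27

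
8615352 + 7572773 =16188125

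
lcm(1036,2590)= 5180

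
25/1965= 5/393 = 0.01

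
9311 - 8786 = 525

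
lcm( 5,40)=40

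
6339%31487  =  6339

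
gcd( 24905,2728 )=1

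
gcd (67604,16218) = 2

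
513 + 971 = 1484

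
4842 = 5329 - 487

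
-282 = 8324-8606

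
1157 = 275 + 882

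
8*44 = 352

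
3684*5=18420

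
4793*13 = 62309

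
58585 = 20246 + 38339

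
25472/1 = 25472 = 25472.00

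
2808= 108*26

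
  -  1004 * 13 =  - 13052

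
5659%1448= 1315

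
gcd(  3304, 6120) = 8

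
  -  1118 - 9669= - 10787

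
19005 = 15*1267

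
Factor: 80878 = 2^1 * 7^1*53^1 * 109^1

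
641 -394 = 247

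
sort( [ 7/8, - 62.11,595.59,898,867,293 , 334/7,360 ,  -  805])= [ - 805,-62.11, 7/8,334/7,293,360,595.59,867,  898 ]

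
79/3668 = 79/3668 = 0.02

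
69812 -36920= 32892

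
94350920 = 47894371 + 46456549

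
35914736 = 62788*572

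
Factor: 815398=2^1*407699^1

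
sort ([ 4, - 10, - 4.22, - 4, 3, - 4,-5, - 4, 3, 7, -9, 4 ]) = [  -  10, - 9,-5, - 4.22,  -  4, - 4, - 4, 3,  3 , 4 , 4, 7 ]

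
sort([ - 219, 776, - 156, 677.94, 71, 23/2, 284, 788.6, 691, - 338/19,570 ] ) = [ - 219,  -  156, - 338/19 , 23/2, 71, 284, 570, 677.94, 691, 776,788.6]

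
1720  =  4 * 430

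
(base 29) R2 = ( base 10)785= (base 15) 375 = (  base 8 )1421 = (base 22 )1DF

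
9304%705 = 139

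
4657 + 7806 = 12463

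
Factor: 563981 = 11^2*59^1* 79^1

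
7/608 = 7/608  =  0.01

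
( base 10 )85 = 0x55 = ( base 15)5a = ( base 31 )2N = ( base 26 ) 37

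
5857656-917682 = 4939974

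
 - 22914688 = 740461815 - 763376503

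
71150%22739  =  2933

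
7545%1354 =775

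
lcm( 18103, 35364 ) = 1520652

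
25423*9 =228807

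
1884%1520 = 364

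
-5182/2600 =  - 2591/1300 =- 1.99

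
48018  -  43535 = 4483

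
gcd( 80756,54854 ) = 2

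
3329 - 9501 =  - 6172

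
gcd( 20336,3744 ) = 16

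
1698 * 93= 157914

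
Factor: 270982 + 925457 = 1196439 = 3^1*398813^1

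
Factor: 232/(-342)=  - 2^2*3^( - 2)*19^( - 1)*29^1 = - 116/171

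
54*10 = 540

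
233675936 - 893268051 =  - 659592115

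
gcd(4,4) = 4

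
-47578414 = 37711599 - 85290013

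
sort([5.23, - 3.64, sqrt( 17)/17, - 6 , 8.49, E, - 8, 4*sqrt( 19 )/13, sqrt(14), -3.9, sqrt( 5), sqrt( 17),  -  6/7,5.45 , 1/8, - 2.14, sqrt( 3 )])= [ - 8 , - 6, - 3.9 ,-3.64,- 2.14,-6/7, 1/8, sqrt(17)/17, 4*sqrt(19)/13, sqrt(3 ), sqrt(5),E,  sqrt( 14),  sqrt(17), 5.23, 5.45, 8.49]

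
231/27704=231/27704 = 0.01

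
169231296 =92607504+76623792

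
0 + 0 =0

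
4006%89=1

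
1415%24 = 23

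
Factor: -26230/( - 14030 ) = 43/23 = 23^(-1)* 43^1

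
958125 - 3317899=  - 2359774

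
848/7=848/7  =  121.14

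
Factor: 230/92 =5/2 = 2^(  -  1)*5^1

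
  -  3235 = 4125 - 7360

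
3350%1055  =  185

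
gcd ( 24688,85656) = 8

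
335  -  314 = 21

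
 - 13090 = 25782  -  38872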